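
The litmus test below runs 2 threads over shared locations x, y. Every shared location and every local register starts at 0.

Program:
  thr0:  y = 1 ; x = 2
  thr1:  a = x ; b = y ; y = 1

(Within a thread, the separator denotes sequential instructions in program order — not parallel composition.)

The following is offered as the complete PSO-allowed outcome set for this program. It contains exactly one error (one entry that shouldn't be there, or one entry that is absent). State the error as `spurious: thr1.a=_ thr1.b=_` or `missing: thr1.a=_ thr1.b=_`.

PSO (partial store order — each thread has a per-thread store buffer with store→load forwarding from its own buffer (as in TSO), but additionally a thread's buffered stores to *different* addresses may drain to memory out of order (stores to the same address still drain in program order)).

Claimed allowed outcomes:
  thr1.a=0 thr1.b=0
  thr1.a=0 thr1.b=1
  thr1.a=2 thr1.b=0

outcome vector order: (thr1.a,thr1.b)
under PSO → 0/0 0/1 2/0 2/1
PSO∖claimed = {2/1}

missing: thr1.a=2 thr1.b=1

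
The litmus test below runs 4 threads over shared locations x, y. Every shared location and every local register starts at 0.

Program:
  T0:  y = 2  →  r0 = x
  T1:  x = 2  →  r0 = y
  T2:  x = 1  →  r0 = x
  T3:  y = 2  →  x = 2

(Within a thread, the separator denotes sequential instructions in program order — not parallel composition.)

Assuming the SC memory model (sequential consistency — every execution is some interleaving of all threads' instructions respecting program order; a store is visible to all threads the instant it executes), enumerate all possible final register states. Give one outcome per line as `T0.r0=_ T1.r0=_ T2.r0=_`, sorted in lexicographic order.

outcome vector order: (T0.r0,T1.r0,T2.r0)
|SC outcomes| = 10

T0.r0=0 T1.r0=2 T2.r0=1
T0.r0=0 T1.r0=2 T2.r0=2
T0.r0=1 T1.r0=0 T2.r0=1
T0.r0=1 T1.r0=0 T2.r0=2
T0.r0=1 T1.r0=2 T2.r0=1
T0.r0=1 T1.r0=2 T2.r0=2
T0.r0=2 T1.r0=0 T2.r0=1
T0.r0=2 T1.r0=0 T2.r0=2
T0.r0=2 T1.r0=2 T2.r0=1
T0.r0=2 T1.r0=2 T2.r0=2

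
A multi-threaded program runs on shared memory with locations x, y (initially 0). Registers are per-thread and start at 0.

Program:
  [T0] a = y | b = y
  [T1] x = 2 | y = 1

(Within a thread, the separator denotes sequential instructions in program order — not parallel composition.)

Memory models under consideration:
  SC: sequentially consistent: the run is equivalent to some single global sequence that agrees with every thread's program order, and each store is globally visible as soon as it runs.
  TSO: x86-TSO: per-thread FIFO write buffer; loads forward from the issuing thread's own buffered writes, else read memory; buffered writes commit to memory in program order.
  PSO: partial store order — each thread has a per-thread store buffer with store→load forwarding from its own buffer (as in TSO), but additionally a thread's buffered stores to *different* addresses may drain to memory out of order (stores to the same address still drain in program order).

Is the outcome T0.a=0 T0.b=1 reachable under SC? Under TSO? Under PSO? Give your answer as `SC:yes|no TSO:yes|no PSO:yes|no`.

outcome vector order: (T0.a,T0.b)
[SC] allowed = {00; 01; 11}
[TSO] allowed = {00; 01; 11}
[PSO] allowed = {00; 01; 11}
target 01 ∈ {SC,TSO,PSO}

SC:yes TSO:yes PSO:yes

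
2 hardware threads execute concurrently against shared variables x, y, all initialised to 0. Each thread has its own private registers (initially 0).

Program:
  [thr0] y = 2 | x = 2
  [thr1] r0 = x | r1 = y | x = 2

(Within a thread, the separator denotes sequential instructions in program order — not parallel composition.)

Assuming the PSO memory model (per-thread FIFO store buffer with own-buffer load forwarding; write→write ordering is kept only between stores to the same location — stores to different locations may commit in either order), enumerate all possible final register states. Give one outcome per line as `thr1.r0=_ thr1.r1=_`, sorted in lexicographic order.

thr1.r0=0 thr1.r1=0
thr1.r0=0 thr1.r1=2
thr1.r0=2 thr1.r1=0
thr1.r0=2 thr1.r1=2

outcome vector order: (thr1.r0,thr1.r1)
|PSO outcomes| = 4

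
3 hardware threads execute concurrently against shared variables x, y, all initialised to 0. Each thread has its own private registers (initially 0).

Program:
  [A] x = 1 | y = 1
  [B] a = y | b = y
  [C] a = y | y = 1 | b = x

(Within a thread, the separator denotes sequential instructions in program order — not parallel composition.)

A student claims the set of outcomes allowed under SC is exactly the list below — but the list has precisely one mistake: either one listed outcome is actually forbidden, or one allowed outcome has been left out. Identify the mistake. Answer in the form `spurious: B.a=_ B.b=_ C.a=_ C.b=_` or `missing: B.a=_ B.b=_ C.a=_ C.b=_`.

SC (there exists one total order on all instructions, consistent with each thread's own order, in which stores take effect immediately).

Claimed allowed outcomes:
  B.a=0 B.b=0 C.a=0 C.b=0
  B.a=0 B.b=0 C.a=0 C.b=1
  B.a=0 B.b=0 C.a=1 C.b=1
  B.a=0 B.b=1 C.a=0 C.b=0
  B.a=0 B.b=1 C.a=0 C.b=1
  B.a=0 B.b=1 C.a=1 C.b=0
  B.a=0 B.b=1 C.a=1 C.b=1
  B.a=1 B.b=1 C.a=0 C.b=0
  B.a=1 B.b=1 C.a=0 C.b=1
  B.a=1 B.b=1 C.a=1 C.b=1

spurious: B.a=0 B.b=1 C.a=1 C.b=0

outcome vector order: (B.a,B.b,C.a,C.b)
under SC → <0 0 0 0>; <0 0 0 1>; <0 0 1 1>; <0 1 0 0>; <0 1 0 1>; <0 1 1 1>; <1 1 0 0>; <1 1 0 1>; <1 1 1 1>
claimed∖SC = {<0 1 1 0>}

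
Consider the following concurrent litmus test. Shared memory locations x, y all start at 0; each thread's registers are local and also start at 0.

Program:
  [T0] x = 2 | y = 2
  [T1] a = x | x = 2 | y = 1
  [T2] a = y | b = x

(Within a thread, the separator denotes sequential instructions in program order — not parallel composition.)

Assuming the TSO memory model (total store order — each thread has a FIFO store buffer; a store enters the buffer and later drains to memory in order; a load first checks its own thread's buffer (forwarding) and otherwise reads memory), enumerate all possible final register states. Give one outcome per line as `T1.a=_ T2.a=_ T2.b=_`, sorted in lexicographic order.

outcome vector order: (T1.a,T2.a,T2.b)
|TSO outcomes| = 8

T1.a=0 T2.a=0 T2.b=0
T1.a=0 T2.a=0 T2.b=2
T1.a=0 T2.a=1 T2.b=2
T1.a=0 T2.a=2 T2.b=2
T1.a=2 T2.a=0 T2.b=0
T1.a=2 T2.a=0 T2.b=2
T1.a=2 T2.a=1 T2.b=2
T1.a=2 T2.a=2 T2.b=2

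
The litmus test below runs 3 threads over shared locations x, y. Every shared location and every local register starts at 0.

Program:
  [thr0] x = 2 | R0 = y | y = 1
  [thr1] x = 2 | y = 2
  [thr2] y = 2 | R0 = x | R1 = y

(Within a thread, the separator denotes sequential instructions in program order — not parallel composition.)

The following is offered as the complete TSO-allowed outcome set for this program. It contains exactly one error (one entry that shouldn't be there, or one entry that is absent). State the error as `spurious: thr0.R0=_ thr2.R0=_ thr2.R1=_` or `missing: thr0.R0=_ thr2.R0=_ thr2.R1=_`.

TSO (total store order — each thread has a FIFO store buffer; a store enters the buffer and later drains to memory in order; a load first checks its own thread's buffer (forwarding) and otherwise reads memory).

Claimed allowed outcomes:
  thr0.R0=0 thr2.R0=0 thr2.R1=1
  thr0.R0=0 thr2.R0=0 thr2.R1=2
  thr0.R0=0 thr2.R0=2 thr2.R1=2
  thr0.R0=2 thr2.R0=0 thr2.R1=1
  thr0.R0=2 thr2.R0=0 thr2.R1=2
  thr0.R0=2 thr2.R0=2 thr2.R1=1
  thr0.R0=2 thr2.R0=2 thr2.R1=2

missing: thr0.R0=0 thr2.R0=2 thr2.R1=1

outcome vector order: (thr0.R0,thr2.R0,thr2.R1)
TSO: 8 outcomes — {<0 0 1>, <0 0 2>, <0 2 1>, <0 2 2>, <2 0 1>, <2 0 2>, <2 2 1>, <2 2 2>}
TSO∖claimed = {<0 2 1>}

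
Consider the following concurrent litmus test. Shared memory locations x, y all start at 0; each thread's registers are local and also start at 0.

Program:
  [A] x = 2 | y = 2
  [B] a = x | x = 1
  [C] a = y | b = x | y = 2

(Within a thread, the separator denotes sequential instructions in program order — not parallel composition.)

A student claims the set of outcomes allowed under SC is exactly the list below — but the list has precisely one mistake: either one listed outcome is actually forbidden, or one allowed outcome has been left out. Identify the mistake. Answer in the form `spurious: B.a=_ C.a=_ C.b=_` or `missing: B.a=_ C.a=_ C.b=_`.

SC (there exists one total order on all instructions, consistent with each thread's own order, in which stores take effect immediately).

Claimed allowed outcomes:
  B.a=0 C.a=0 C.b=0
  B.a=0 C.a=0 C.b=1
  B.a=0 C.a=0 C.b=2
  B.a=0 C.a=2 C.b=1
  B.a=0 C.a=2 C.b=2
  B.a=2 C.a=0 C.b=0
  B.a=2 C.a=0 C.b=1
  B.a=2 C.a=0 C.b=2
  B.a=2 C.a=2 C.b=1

missing: B.a=2 C.a=2 C.b=2

outcome vector order: (B.a,C.a,C.b)
under SC → <0 0 0>, <0 0 1>, <0 0 2>, <0 2 1>, <0 2 2>, <2 0 0>, <2 0 1>, <2 0 2>, <2 2 1>, <2 2 2>
SC∖claimed = {<2 2 2>}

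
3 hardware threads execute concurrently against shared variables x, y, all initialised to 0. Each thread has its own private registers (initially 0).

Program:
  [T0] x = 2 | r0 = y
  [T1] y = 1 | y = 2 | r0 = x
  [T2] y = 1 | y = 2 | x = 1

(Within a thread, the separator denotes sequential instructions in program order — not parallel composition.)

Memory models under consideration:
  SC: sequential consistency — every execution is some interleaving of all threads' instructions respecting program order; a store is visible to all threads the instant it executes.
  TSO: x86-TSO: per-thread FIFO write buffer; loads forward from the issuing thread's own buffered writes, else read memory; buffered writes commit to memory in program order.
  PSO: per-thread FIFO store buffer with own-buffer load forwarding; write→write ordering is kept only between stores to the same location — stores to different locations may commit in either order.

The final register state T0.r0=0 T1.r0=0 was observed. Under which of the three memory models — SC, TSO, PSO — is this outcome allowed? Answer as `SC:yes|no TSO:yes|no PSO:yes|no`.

outcome vector order: (T0.r0,T1.r0)
SC: 8 outcomes — {0/1; 0/2; 1/0; 1/1; 1/2; 2/0; 2/1; 2/2}
TSO: 9 outcomes — {0/0; 0/1; 0/2; 1/0; 1/1; 1/2; 2/0; 2/1; 2/2}
PSO: 9 outcomes — {0/0; 0/1; 0/2; 1/0; 1/1; 1/2; 2/0; 2/1; 2/2}
target 0/0 ∈ {TSO,PSO}

SC:no TSO:yes PSO:yes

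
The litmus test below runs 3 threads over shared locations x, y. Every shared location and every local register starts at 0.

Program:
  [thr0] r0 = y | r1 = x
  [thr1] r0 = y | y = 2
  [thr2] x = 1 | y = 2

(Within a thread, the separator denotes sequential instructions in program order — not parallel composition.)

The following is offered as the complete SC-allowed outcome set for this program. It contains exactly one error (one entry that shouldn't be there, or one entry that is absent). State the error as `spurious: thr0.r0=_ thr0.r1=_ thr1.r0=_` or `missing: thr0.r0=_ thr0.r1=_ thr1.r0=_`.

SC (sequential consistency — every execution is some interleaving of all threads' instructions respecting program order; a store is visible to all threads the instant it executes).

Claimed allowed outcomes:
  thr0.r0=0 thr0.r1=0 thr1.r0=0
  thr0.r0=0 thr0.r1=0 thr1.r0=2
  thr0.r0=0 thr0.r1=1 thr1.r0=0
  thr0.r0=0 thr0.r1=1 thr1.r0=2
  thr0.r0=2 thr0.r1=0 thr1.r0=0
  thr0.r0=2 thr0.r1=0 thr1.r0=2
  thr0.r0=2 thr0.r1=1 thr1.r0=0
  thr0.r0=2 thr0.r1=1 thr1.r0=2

spurious: thr0.r0=2 thr0.r1=0 thr1.r0=2

outcome vector order: (thr0.r0,thr0.r1,thr1.r0)
SC: 7 outcomes — {000, 002, 010, 012, 200, 210, 212}
claimed∖SC = {202}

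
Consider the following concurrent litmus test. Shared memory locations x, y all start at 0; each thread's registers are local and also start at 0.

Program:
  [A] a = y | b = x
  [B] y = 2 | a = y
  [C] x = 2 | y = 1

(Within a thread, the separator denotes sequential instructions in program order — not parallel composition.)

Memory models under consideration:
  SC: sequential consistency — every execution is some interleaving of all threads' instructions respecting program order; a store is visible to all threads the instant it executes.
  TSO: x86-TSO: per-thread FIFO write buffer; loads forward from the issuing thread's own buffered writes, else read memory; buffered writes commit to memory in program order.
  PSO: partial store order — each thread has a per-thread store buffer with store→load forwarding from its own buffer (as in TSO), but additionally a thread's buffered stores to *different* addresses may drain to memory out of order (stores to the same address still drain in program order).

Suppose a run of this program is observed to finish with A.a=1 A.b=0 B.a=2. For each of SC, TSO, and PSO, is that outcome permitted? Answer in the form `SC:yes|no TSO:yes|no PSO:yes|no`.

SC:no TSO:no PSO:yes

outcome vector order: (A.a,A.b,B.a)
under SC → (0,0,1) (0,0,2) (0,2,1) (0,2,2) (1,2,1) (1,2,2) (2,0,1) (2,0,2) (2,2,1) (2,2,2)
under TSO → (0,0,1) (0,0,2) (0,2,1) (0,2,2) (1,2,1) (1,2,2) (2,0,1) (2,0,2) (2,2,1) (2,2,2)
under PSO → (0,0,1) (0,0,2) (0,2,1) (0,2,2) (1,0,1) (1,0,2) (1,2,1) (1,2,2) (2,0,1) (2,0,2) (2,2,1) (2,2,2)
target (1,0,2) ∈ {PSO}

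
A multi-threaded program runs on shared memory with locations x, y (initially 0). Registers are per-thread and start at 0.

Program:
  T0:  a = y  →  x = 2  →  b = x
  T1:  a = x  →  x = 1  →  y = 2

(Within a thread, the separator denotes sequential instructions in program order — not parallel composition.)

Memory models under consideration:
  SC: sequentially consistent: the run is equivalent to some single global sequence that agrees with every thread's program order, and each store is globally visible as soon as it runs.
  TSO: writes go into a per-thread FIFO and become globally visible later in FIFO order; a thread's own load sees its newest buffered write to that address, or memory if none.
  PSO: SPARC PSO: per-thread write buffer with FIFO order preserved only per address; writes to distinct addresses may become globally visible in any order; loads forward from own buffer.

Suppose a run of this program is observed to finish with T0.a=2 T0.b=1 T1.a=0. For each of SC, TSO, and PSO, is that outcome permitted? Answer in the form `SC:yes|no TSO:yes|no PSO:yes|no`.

SC:no TSO:no PSO:yes

outcome vector order: (T0.a,T0.b,T1.a)
SC (5): <0 1 0>; <0 1 2>; <0 2 0>; <0 2 2>; <2 2 0>
TSO (5): <0 1 0>; <0 1 2>; <0 2 0>; <0 2 2>; <2 2 0>
PSO (6): <0 1 0>; <0 1 2>; <0 2 0>; <0 2 2>; <2 1 0>; <2 2 0>
target <2 1 0> ∈ {PSO}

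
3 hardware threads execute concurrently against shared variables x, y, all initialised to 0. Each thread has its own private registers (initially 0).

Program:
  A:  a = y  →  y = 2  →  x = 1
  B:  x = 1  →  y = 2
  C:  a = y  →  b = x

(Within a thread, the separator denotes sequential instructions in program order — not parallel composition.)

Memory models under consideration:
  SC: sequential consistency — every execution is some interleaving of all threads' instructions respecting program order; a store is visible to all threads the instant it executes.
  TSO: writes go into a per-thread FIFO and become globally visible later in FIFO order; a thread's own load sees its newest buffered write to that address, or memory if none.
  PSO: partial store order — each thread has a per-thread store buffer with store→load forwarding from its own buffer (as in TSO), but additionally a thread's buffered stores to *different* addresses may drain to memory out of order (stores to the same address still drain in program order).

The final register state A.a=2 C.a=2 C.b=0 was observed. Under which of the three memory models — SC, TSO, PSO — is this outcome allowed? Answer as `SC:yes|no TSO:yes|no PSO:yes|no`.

SC:no TSO:no PSO:yes

outcome vector order: (A.a,C.a,C.b)
[SC] allowed = {000 001 020 021 200 201 221}
[TSO] allowed = {000 001 020 021 200 201 221}
[PSO] allowed = {000 001 020 021 200 201 220 221}
target 220 ∈ {PSO}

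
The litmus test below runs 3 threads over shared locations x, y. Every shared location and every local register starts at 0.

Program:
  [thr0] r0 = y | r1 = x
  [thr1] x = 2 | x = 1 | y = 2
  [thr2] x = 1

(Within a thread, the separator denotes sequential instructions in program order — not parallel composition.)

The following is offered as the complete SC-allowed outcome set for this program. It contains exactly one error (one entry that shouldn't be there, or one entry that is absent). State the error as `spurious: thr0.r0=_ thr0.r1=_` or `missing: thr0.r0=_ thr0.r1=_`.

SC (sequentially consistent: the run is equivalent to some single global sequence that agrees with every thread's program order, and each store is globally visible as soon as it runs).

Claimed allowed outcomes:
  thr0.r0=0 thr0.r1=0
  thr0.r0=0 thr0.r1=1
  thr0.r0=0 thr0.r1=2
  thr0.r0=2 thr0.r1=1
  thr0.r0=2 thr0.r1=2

spurious: thr0.r0=2 thr0.r1=2

outcome vector order: (thr0.r0,thr0.r1)
under SC → (0,0); (0,1); (0,2); (2,1)
claimed∖SC = {(2,2)}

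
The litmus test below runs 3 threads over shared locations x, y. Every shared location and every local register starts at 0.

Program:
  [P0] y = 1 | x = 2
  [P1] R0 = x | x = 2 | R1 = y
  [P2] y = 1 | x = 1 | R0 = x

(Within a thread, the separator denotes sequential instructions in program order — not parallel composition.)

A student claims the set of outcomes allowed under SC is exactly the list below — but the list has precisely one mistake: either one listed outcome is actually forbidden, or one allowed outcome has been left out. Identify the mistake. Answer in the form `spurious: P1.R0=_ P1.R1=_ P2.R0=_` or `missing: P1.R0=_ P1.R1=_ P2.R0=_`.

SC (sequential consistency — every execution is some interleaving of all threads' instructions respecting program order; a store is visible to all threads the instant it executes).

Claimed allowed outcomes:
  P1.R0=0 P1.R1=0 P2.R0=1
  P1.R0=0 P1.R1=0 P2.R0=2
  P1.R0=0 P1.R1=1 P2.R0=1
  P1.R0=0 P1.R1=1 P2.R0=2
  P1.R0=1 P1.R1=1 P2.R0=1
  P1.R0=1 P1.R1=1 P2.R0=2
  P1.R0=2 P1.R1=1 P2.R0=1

outcome vector order: (P1.R0,P1.R1,P2.R0)
[SC] allowed = {(0,0,1); (0,0,2); (0,1,1); (0,1,2); (1,1,1); (1,1,2); (2,1,1); (2,1,2)}
SC∖claimed = {(2,1,2)}

missing: P1.R0=2 P1.R1=1 P2.R0=2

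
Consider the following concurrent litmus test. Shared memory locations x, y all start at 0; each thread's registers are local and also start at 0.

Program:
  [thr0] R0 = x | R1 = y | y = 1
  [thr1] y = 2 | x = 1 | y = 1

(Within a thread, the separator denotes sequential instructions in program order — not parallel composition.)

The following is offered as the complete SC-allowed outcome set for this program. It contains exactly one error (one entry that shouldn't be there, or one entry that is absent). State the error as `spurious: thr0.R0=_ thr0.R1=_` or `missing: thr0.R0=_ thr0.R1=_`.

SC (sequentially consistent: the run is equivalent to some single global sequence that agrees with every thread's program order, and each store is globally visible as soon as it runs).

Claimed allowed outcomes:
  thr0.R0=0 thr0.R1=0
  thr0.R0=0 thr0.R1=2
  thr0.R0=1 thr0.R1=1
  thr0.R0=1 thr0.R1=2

missing: thr0.R0=0 thr0.R1=1

outcome vector order: (thr0.R0,thr0.R1)
[SC] allowed = {<0 0>, <0 1>, <0 2>, <1 1>, <1 2>}
SC∖claimed = {<0 1>}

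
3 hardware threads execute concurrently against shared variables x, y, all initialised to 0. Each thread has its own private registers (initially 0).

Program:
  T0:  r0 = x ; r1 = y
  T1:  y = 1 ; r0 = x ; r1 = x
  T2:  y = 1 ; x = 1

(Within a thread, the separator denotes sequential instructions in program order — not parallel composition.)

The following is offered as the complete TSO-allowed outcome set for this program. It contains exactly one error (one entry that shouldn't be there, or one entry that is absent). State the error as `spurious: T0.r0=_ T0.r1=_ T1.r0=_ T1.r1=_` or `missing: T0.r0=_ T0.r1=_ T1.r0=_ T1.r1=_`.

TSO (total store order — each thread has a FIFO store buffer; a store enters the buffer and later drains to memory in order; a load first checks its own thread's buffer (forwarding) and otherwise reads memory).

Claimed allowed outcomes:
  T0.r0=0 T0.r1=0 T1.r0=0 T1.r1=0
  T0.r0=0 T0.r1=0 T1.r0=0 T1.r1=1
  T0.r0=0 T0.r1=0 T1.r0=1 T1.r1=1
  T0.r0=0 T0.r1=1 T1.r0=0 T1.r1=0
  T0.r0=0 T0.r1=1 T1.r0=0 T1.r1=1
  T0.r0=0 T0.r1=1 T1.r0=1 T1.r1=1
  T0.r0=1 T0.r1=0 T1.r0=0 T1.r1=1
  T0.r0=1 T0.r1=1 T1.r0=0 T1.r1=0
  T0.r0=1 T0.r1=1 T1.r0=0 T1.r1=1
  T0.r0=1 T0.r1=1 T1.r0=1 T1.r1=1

spurious: T0.r0=1 T0.r1=0 T1.r0=0 T1.r1=1

outcome vector order: (T0.r0,T0.r1,T1.r0,T1.r1)
TSO: 9 outcomes — {(0,0,0,0), (0,0,0,1), (0,0,1,1), (0,1,0,0), (0,1,0,1), (0,1,1,1), (1,1,0,0), (1,1,0,1), (1,1,1,1)}
claimed∖TSO = {(1,0,0,1)}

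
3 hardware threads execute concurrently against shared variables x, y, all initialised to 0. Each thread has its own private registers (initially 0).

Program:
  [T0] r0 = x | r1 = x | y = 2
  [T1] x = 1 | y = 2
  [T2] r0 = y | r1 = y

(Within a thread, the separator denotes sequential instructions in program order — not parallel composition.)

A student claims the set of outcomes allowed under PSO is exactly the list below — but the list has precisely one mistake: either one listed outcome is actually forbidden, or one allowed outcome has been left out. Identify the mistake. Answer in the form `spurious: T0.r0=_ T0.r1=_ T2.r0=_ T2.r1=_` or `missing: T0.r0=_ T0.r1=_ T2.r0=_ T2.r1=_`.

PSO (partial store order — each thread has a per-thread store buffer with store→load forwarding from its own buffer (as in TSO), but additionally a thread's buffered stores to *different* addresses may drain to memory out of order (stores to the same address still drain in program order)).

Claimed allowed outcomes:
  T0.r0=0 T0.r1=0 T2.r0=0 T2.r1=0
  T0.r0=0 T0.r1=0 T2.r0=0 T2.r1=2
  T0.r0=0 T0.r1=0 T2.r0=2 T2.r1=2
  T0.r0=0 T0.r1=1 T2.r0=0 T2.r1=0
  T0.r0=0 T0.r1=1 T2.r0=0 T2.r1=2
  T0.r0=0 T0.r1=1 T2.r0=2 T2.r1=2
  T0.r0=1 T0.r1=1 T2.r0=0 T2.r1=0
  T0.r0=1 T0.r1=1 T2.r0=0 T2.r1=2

outcome vector order: (T0.r0,T0.r1,T2.r0,T2.r1)
PSO: 9 outcomes — {(0,0,0,0) (0,0,0,2) (0,0,2,2) (0,1,0,0) (0,1,0,2) (0,1,2,2) (1,1,0,0) (1,1,0,2) (1,1,2,2)}
PSO∖claimed = {(1,1,2,2)}

missing: T0.r0=1 T0.r1=1 T2.r0=2 T2.r1=2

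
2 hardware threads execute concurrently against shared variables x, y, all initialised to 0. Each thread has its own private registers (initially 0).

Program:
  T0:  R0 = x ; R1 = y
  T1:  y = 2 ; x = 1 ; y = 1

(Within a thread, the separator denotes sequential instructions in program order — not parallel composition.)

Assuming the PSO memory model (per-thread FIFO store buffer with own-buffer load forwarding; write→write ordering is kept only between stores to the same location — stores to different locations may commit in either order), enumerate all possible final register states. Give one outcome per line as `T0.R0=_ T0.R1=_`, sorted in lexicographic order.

outcome vector order: (T0.R0,T0.R1)
|PSO outcomes| = 6

T0.R0=0 T0.R1=0
T0.R0=0 T0.R1=1
T0.R0=0 T0.R1=2
T0.R0=1 T0.R1=0
T0.R0=1 T0.R1=1
T0.R0=1 T0.R1=2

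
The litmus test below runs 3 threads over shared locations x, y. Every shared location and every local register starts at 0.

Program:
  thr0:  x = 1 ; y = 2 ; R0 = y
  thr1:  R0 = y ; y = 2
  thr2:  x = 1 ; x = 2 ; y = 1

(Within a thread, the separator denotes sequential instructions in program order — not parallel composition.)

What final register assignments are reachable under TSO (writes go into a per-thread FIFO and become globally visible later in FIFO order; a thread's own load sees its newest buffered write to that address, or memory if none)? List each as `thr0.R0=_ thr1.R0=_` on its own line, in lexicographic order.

thr0.R0=1 thr1.R0=0
thr0.R0=1 thr1.R0=1
thr0.R0=1 thr1.R0=2
thr0.R0=2 thr1.R0=0
thr0.R0=2 thr1.R0=1
thr0.R0=2 thr1.R0=2

outcome vector order: (thr0.R0,thr1.R0)
|TSO outcomes| = 6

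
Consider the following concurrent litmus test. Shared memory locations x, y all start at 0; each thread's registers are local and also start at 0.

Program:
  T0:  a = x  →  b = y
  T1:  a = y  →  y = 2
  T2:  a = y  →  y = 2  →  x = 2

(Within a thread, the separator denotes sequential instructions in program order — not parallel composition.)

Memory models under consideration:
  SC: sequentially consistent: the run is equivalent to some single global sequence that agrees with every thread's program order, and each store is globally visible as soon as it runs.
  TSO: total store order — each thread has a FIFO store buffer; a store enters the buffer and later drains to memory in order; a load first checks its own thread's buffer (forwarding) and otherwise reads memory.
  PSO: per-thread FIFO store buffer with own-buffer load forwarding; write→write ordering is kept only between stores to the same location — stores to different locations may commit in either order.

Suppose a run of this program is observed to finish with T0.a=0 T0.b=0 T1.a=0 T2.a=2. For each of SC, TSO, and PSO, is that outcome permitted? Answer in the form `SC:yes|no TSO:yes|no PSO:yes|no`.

SC:yes TSO:yes PSO:yes

outcome vector order: (T0.a,T0.b,T1.a,T2.a)
under SC → 0/0/0/0 0/0/0/2 0/0/2/0 0/2/0/0 0/2/0/2 0/2/2/0 2/2/0/0 2/2/0/2 2/2/2/0
under TSO → 0/0/0/0 0/0/0/2 0/0/2/0 0/2/0/0 0/2/0/2 0/2/2/0 2/2/0/0 2/2/0/2 2/2/2/0
under PSO → 0/0/0/0 0/0/0/2 0/0/2/0 0/2/0/0 0/2/0/2 0/2/2/0 2/0/0/0 2/0/2/0 2/2/0/0 2/2/0/2 2/2/2/0
target 0/0/0/2 ∈ {SC,TSO,PSO}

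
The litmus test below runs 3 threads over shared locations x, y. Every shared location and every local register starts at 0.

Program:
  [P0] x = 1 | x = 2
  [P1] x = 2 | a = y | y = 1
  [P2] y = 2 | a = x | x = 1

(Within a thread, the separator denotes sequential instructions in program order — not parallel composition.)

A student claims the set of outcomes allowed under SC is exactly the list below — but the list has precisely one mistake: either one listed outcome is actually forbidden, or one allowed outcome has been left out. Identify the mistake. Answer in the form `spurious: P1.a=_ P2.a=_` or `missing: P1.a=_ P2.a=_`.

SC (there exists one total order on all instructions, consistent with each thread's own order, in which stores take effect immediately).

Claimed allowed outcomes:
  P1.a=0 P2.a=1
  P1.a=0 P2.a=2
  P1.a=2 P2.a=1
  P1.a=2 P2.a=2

outcome vector order: (P1.a,P2.a)
SC (5): 01, 02, 20, 21, 22
SC∖claimed = {20}

missing: P1.a=2 P2.a=0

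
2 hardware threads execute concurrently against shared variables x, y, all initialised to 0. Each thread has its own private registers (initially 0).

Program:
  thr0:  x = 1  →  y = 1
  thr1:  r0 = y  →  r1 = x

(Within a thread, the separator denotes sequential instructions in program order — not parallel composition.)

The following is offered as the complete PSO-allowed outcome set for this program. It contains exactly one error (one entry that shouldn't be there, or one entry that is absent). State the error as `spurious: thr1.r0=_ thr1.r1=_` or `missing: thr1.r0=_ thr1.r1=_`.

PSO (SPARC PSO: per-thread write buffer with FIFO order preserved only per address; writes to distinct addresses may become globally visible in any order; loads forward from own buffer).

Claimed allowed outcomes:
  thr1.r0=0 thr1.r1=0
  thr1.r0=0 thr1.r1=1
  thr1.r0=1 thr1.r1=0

missing: thr1.r0=1 thr1.r1=1

outcome vector order: (thr1.r0,thr1.r1)
under PSO → 0/0 0/1 1/0 1/1
PSO∖claimed = {1/1}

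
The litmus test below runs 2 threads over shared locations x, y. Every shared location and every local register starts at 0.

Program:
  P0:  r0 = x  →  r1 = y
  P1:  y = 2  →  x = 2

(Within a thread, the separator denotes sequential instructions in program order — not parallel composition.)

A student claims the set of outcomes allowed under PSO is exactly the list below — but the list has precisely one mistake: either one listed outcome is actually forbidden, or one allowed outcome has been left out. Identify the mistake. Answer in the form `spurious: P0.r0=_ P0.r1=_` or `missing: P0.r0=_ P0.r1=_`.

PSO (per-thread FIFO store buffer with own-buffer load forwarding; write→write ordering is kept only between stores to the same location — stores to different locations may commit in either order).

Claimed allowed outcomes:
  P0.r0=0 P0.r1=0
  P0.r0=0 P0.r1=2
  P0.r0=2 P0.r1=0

missing: P0.r0=2 P0.r1=2

outcome vector order: (P0.r0,P0.r1)
under PSO → (0,0) (0,2) (2,0) (2,2)
PSO∖claimed = {(2,2)}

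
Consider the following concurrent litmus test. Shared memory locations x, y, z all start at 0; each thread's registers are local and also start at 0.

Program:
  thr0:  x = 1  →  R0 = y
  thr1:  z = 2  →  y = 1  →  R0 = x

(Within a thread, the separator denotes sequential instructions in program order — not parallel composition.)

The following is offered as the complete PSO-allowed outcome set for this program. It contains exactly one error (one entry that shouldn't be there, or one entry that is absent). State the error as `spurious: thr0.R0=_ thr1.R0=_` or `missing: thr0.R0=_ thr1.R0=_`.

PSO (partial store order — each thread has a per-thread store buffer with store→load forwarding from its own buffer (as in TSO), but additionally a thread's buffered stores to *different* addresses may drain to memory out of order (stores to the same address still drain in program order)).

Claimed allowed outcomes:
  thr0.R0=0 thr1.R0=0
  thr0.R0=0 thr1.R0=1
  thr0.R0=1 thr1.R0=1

outcome vector order: (thr0.R0,thr1.R0)
PSO (4): 00, 01, 10, 11
PSO∖claimed = {10}

missing: thr0.R0=1 thr1.R0=0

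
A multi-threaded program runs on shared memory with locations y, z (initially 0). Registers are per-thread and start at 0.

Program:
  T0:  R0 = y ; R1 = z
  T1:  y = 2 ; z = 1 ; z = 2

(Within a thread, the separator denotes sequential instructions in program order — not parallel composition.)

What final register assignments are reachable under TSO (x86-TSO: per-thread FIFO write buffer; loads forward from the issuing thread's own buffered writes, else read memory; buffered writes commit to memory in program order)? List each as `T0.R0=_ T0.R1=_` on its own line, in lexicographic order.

T0.R0=0 T0.R1=0
T0.R0=0 T0.R1=1
T0.R0=0 T0.R1=2
T0.R0=2 T0.R1=0
T0.R0=2 T0.R1=1
T0.R0=2 T0.R1=2

outcome vector order: (T0.R0,T0.R1)
|TSO outcomes| = 6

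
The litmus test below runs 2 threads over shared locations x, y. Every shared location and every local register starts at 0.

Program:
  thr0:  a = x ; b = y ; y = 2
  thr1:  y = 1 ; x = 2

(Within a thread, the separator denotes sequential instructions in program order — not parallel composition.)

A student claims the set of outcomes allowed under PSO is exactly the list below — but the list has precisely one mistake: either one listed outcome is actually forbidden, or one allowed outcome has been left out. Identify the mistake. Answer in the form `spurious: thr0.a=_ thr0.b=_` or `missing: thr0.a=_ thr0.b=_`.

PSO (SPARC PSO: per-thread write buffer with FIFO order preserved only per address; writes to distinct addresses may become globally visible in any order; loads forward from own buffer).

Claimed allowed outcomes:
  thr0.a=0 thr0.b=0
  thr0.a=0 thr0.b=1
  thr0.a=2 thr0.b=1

outcome vector order: (thr0.a,thr0.b)
PSO (4): <0 0> <0 1> <2 0> <2 1>
PSO∖claimed = {<2 0>}

missing: thr0.a=2 thr0.b=0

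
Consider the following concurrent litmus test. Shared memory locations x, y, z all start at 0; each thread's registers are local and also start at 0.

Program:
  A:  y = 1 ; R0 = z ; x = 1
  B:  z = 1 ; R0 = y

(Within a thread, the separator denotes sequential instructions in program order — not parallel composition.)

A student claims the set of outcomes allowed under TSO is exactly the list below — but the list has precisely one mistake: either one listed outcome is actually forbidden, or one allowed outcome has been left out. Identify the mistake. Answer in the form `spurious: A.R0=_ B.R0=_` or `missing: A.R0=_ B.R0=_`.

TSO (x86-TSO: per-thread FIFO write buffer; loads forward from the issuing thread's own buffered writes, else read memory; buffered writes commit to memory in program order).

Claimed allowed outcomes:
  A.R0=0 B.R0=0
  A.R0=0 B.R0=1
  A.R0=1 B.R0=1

outcome vector order: (A.R0,B.R0)
[TSO] allowed = {00; 01; 10; 11}
TSO∖claimed = {10}

missing: A.R0=1 B.R0=0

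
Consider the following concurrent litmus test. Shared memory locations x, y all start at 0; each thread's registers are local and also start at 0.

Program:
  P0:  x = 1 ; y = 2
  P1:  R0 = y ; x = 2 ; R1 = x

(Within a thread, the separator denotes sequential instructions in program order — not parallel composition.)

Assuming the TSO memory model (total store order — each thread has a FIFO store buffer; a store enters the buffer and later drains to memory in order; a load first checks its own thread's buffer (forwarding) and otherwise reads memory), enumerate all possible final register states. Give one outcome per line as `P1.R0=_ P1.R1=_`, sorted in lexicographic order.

P1.R0=0 P1.R1=1
P1.R0=0 P1.R1=2
P1.R0=2 P1.R1=2

outcome vector order: (P1.R0,P1.R1)
|TSO outcomes| = 3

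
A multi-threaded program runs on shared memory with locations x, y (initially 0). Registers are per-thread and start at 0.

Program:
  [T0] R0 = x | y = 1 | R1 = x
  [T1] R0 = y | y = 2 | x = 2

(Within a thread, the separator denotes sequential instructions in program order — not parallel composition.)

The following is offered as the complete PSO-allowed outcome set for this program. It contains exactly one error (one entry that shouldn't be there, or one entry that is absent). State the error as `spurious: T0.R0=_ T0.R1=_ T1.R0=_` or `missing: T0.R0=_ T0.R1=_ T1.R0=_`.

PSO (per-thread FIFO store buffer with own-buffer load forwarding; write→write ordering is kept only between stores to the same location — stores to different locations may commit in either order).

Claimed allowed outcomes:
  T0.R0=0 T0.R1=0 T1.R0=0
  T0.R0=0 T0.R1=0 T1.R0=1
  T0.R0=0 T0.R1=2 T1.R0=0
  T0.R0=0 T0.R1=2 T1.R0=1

missing: T0.R0=2 T0.R1=2 T1.R0=0

outcome vector order: (T0.R0,T0.R1,T1.R0)
[PSO] allowed = {000; 001; 020; 021; 220}
PSO∖claimed = {220}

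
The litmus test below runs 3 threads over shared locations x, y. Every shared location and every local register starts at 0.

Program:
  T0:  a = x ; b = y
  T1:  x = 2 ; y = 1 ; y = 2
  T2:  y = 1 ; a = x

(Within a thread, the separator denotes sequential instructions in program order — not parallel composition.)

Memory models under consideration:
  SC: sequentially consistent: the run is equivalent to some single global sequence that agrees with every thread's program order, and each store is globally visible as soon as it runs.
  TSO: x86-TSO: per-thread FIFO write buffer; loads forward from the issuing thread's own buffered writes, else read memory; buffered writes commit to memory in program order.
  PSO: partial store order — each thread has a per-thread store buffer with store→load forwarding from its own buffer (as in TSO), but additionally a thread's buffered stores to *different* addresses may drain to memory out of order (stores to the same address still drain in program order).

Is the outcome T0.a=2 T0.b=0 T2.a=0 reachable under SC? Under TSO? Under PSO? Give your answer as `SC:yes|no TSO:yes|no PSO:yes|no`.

outcome vector order: (T0.a,T0.b,T2.a)
SC: 11 outcomes — {<0 0 0> <0 0 2> <0 1 0> <0 1 2> <0 2 0> <0 2 2> <2 0 2> <2 1 0> <2 1 2> <2 2 0> <2 2 2>}
TSO: 12 outcomes — {<0 0 0> <0 0 2> <0 1 0> <0 1 2> <0 2 0> <0 2 2> <2 0 0> <2 0 2> <2 1 0> <2 1 2> <2 2 0> <2 2 2>}
PSO: 12 outcomes — {<0 0 0> <0 0 2> <0 1 0> <0 1 2> <0 2 0> <0 2 2> <2 0 0> <2 0 2> <2 1 0> <2 1 2> <2 2 0> <2 2 2>}
target <2 0 0> ∈ {TSO,PSO}

SC:no TSO:yes PSO:yes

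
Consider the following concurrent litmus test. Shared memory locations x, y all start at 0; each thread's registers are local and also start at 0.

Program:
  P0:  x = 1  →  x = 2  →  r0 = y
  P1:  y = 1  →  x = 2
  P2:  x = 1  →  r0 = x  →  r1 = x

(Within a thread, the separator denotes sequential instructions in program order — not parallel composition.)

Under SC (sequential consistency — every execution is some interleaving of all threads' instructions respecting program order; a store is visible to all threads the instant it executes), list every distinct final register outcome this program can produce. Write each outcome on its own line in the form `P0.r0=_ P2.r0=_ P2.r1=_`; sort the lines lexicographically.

P0.r0=0 P2.r0=1 P2.r1=1
P0.r0=0 P2.r0=1 P2.r1=2
P0.r0=0 P2.r0=2 P2.r1=2
P0.r0=1 P2.r0=1 P2.r1=1
P0.r0=1 P2.r0=1 P2.r1=2
P0.r0=1 P2.r0=2 P2.r1=1
P0.r0=1 P2.r0=2 P2.r1=2

outcome vector order: (P0.r0,P2.r0,P2.r1)
|SC outcomes| = 7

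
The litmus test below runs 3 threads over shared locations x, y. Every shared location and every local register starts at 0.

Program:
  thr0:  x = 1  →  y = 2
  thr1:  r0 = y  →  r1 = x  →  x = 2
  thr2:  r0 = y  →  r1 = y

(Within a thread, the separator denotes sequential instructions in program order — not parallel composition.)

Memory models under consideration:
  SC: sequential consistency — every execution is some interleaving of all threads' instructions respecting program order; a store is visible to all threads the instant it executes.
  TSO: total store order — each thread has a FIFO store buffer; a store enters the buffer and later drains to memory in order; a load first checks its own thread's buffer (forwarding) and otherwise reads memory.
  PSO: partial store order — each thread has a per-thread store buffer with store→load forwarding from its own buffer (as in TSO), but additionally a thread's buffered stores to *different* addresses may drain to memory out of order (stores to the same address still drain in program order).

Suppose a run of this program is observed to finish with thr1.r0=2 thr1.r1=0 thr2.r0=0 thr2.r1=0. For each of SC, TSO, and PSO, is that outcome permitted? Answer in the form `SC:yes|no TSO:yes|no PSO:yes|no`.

SC:no TSO:no PSO:yes

outcome vector order: (thr1.r0,thr1.r1,thr2.r0,thr2.r1)
under SC → 0000, 0002, 0022, 0100, 0102, 0122, 2100, 2102, 2122
under TSO → 0000, 0002, 0022, 0100, 0102, 0122, 2100, 2102, 2122
under PSO → 0000, 0002, 0022, 0100, 0102, 0122, 2000, 2002, 2022, 2100, 2102, 2122
target 2000 ∈ {PSO}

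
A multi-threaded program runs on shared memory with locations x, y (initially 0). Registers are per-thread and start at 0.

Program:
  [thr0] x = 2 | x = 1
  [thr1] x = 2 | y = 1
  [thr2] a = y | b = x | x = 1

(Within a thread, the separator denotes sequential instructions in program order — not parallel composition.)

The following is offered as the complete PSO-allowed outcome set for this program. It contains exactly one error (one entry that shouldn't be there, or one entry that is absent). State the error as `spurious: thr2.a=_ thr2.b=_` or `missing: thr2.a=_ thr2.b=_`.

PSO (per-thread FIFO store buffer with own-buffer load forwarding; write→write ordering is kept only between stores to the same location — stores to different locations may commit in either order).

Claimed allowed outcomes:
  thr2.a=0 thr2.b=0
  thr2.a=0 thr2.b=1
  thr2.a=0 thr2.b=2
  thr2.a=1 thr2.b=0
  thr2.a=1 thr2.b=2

missing: thr2.a=1 thr2.b=1

outcome vector order: (thr2.a,thr2.b)
under PSO → <0 0>, <0 1>, <0 2>, <1 0>, <1 1>, <1 2>
PSO∖claimed = {<1 1>}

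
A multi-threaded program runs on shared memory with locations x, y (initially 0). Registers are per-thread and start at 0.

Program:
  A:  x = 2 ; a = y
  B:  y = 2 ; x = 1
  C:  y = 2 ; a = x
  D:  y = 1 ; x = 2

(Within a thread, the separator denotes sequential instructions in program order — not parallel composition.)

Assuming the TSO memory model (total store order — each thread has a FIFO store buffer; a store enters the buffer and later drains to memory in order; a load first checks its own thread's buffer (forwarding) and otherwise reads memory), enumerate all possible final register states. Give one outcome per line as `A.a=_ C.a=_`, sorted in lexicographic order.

outcome vector order: (A.a,C.a)
|TSO outcomes| = 9

A.a=0 C.a=0
A.a=0 C.a=1
A.a=0 C.a=2
A.a=1 C.a=0
A.a=1 C.a=1
A.a=1 C.a=2
A.a=2 C.a=0
A.a=2 C.a=1
A.a=2 C.a=2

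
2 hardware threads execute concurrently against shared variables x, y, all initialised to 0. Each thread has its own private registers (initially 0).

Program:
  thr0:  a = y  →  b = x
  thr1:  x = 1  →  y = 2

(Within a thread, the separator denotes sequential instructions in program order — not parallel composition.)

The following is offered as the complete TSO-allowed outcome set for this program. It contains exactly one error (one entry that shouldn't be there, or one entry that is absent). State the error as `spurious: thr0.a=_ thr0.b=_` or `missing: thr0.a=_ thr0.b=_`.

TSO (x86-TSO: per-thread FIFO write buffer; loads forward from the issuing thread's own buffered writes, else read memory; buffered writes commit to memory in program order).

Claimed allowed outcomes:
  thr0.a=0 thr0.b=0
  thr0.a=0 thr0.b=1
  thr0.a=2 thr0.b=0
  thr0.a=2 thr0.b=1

outcome vector order: (thr0.a,thr0.b)
TSO (3): 0/0; 0/1; 2/1
claimed∖TSO = {2/0}

spurious: thr0.a=2 thr0.b=0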